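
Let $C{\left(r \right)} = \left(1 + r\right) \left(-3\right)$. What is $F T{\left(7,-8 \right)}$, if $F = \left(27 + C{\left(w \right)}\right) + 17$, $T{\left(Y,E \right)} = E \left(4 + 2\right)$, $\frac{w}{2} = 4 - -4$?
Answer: $336$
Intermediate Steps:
$w = 16$ ($w = 2 \left(4 - -4\right) = 2 \left(4 + 4\right) = 2 \cdot 8 = 16$)
$C{\left(r \right)} = -3 - 3 r$
$T{\left(Y,E \right)} = 6 E$ ($T{\left(Y,E \right)} = E 6 = 6 E$)
$F = -7$ ($F = \left(27 - 51\right) + 17 = -24 + 17 = -7$)
$F T{\left(7,-8 \right)} = - 7 \cdot 6 \left(-8\right) = \left(-7\right) \left(-48\right) = 336$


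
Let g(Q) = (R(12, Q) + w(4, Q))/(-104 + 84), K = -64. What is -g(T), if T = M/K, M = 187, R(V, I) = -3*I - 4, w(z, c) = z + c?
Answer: 187/640 ≈ 0.29219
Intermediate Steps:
w(z, c) = c + z
R(V, I) = -4 - 3*I
T = -187/64 (T = 187/(-64) = 187*(-1/64) = -187/64 ≈ -2.9219)
g(Q) = Q/10 (g(Q) = ((-4 - 3*Q) + (Q + 4))/(-104 + 84) = ((-4 - 3*Q) + (4 + Q))/(-20) = -2*Q*(-1/20) = Q/10)
-g(T) = -(-187)/(10*64) = -1*(-187/640) = 187/640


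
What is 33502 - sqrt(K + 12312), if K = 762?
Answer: 33502 - sqrt(13074) ≈ 33388.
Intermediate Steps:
33502 - sqrt(K + 12312) = 33502 - sqrt(762 + 12312) = 33502 - sqrt(13074)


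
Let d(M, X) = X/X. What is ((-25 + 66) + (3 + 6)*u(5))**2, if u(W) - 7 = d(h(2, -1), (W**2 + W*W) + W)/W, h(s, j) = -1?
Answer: 279841/25 ≈ 11194.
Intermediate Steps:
d(M, X) = 1
u(W) = 7 + 1/W
((-25 + 66) + (3 + 6)*u(5))**2 = ((-25 + 66) + (3 + 6)*(7 + 1/5))**2 = (41 + 9*(7 + 1/5))**2 = (41 + 9*(36/5))**2 = (41 + 324/5)**2 = (529/5)**2 = 279841/25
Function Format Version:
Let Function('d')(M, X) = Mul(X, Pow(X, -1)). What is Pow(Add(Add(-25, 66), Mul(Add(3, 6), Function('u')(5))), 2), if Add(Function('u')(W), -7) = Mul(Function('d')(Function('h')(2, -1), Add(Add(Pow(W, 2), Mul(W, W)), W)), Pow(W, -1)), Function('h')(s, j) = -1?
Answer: Rational(279841, 25) ≈ 11194.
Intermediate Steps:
Function('d')(M, X) = 1
Function('u')(W) = Add(7, Pow(W, -1)) (Function('u')(W) = Add(7, Mul(1, Pow(W, -1))) = Add(7, Pow(W, -1)))
Pow(Add(Add(-25, 66), Mul(Add(3, 6), Function('u')(5))), 2) = Pow(Add(Add(-25, 66), Mul(Add(3, 6), Add(7, Pow(5, -1)))), 2) = Pow(Add(41, Mul(9, Add(7, Rational(1, 5)))), 2) = Pow(Add(41, Mul(9, Rational(36, 5))), 2) = Pow(Add(41, Rational(324, 5)), 2) = Pow(Rational(529, 5), 2) = Rational(279841, 25)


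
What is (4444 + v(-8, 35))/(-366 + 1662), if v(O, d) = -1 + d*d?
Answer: 1417/324 ≈ 4.3735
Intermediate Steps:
v(O, d) = -1 + d²
(4444 + v(-8, 35))/(-366 + 1662) = (4444 + (-1 + 35²))/(-366 + 1662) = (4444 + (-1 + 1225))/1296 = (4444 + 1224)*(1/1296) = 5668*(1/1296) = 1417/324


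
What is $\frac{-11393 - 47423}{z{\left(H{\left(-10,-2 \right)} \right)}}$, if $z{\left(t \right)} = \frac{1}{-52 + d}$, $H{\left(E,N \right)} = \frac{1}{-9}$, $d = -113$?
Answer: $9704640$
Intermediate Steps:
$H{\left(E,N \right)} = - \frac{1}{9}$
$z{\left(t \right)} = - \frac{1}{165}$ ($z{\left(t \right)} = \frac{1}{-52 - 113} = \frac{1}{-165} = - \frac{1}{165}$)
$\frac{-11393 - 47423}{z{\left(H{\left(-10,-2 \right)} \right)}} = \frac{-11393 - 47423}{- \frac{1}{165}} = \left(-11393 - 47423\right) \left(-165\right) = \left(-58816\right) \left(-165\right) = 9704640$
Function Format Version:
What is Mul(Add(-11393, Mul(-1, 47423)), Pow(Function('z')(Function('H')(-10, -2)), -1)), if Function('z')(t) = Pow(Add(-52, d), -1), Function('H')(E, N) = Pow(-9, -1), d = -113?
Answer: 9704640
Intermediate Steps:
Function('H')(E, N) = Rational(-1, 9)
Function('z')(t) = Rational(-1, 165) (Function('z')(t) = Pow(Add(-52, -113), -1) = Pow(-165, -1) = Rational(-1, 165))
Mul(Add(-11393, Mul(-1, 47423)), Pow(Function('z')(Function('H')(-10, -2)), -1)) = Mul(Add(-11393, Mul(-1, 47423)), Pow(Rational(-1, 165), -1)) = Mul(Add(-11393, -47423), -165) = Mul(-58816, -165) = 9704640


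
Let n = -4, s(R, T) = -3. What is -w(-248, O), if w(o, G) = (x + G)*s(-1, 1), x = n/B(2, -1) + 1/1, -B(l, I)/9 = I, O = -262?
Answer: -2353/3 ≈ -784.33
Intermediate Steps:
B(l, I) = -9*I
x = 5/9 (x = -4/((-9*(-1))) + 1/1 = -4/9 + 1*1 = -4*⅑ + 1 = -4/9 + 1 = 5/9 ≈ 0.55556)
w(o, G) = -5/3 - 3*G (w(o, G) = (5/9 + G)*(-3) = -5/3 - 3*G)
-w(-248, O) = -(-5/3 - 3*(-262)) = -(-5/3 + 786) = -1*2353/3 = -2353/3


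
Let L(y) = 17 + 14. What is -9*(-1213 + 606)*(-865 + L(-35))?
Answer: -4556142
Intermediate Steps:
L(y) = 31
-9*(-1213 + 606)*(-865 + L(-35)) = -9*(-1213 + 606)*(-865 + 31) = -(-5463)*(-834) = -9*506238 = -4556142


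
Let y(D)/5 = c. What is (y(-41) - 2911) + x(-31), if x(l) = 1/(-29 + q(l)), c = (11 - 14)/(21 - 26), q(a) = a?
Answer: -174481/60 ≈ -2908.0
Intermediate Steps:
c = 3/5 (c = -3/(-5) = -3*(-1/5) = 3/5 ≈ 0.60000)
y(D) = 3 (y(D) = 5*(3/5) = 3)
x(l) = 1/(-29 + l)
(y(-41) - 2911) + x(-31) = (3 - 2911) + 1/(-29 - 31) = -2908 + 1/(-60) = -2908 - 1/60 = -174481/60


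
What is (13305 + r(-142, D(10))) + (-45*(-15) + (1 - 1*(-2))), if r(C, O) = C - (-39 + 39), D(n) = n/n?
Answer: 13841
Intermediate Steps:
D(n) = 1
r(C, O) = C (r(C, O) = C - 1*0 = C + 0 = C)
(13305 + r(-142, D(10))) + (-45*(-15) + (1 - 1*(-2))) = (13305 - 142) + (-45*(-15) + (1 - 1*(-2))) = 13163 + (675 + (1 + 2)) = 13163 + (675 + 3) = 13163 + 678 = 13841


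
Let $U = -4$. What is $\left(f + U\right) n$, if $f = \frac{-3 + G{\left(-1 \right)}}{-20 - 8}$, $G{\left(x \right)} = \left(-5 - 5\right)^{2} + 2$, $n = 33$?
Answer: $- \frac{6963}{28} \approx -248.68$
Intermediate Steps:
$G{\left(x \right)} = 102$ ($G{\left(x \right)} = \left(-10\right)^{2} + 2 = 100 + 2 = 102$)
$f = - \frac{99}{28}$ ($f = \frac{-3 + 102}{-20 - 8} = \frac{99}{-28} = 99 \left(- \frac{1}{28}\right) = - \frac{99}{28} \approx -3.5357$)
$\left(f + U\right) n = \left(- \frac{99}{28} - 4\right) 33 = \left(- \frac{211}{28}\right) 33 = - \frac{6963}{28}$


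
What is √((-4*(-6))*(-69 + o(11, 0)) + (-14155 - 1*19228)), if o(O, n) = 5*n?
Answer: I*√35039 ≈ 187.19*I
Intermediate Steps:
√((-4*(-6))*(-69 + o(11, 0)) + (-14155 - 1*19228)) = √((-4*(-6))*(-69 + 5*0) + (-14155 - 1*19228)) = √(24*(-69 + 0) + (-14155 - 19228)) = √(24*(-69) - 33383) = √(-1656 - 33383) = √(-35039) = I*√35039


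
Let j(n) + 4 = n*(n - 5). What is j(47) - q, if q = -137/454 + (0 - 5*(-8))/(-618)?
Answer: 276414833/140286 ≈ 1970.4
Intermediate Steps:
q = -51413/140286 (q = -137*1/454 + (0 + 40)*(-1/618) = -137/454 + 40*(-1/618) = -137/454 - 20/309 = -51413/140286 ≈ -0.36649)
j(n) = -4 + n*(-5 + n) (j(n) = -4 + n*(n - 5) = -4 + n*(-5 + n))
j(47) - q = (-4 + 47**2 - 5*47) - 1*(-51413/140286) = (-4 + 2209 - 235) + 51413/140286 = 1970 + 51413/140286 = 276414833/140286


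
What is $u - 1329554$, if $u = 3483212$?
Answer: $2153658$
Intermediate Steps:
$u - 1329554 = 3483212 - 1329554 = 2153658$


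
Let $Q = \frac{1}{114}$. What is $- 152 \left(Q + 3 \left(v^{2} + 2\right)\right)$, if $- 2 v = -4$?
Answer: $- \frac{8212}{3} \approx -2737.3$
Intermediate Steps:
$v = 2$ ($v = \left(- \frac{1}{2}\right) \left(-4\right) = 2$)
$Q = \frac{1}{114} \approx 0.0087719$
$- 152 \left(Q + 3 \left(v^{2} + 2\right)\right) = - 152 \left(\frac{1}{114} + 3 \left(2^{2} + 2\right)\right) = - 152 \left(\frac{1}{114} + 3 \left(4 + 2\right)\right) = - 152 \left(\frac{1}{114} + 3 \cdot 6\right) = - 152 \left(\frac{1}{114} + 18\right) = \left(-152\right) \frac{2053}{114} = - \frac{8212}{3}$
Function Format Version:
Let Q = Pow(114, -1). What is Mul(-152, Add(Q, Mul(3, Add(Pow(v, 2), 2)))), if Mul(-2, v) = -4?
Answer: Rational(-8212, 3) ≈ -2737.3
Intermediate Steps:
v = 2 (v = Mul(Rational(-1, 2), -4) = 2)
Q = Rational(1, 114) ≈ 0.0087719
Mul(-152, Add(Q, Mul(3, Add(Pow(v, 2), 2)))) = Mul(-152, Add(Rational(1, 114), Mul(3, Add(Pow(2, 2), 2)))) = Mul(-152, Add(Rational(1, 114), Mul(3, Add(4, 2)))) = Mul(-152, Add(Rational(1, 114), Mul(3, 6))) = Mul(-152, Add(Rational(1, 114), 18)) = Mul(-152, Rational(2053, 114)) = Rational(-8212, 3)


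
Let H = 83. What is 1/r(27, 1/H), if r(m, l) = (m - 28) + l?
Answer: -83/82 ≈ -1.0122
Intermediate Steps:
r(m, l) = -28 + l + m (r(m, l) = (-28 + m) + l = -28 + l + m)
1/r(27, 1/H) = 1/(-28 + 1/83 + 27) = 1/(-82/83) = -83/82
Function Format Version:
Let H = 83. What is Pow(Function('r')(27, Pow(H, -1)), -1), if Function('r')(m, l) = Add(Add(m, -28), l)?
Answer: Rational(-83, 82) ≈ -1.0122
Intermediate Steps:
Function('r')(m, l) = Add(-28, l, m) (Function('r')(m, l) = Add(Add(-28, m), l) = Add(-28, l, m))
Pow(Function('r')(27, Pow(H, -1)), -1) = Pow(Add(-28, Pow(83, -1), 27), -1) = Pow(Add(-28, Rational(1, 83), 27), -1) = Pow(Rational(-82, 83), -1) = Rational(-83, 82)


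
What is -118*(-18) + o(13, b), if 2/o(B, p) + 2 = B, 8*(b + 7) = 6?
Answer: 23366/11 ≈ 2124.2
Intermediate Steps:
b = -25/4 (b = -7 + (⅛)*6 = -7 + ¾ = -25/4 ≈ -6.2500)
o(B, p) = 2/(-2 + B)
-118*(-18) + o(13, b) = -118*(-18) + 2/(-2 + 13) = 2124 + 2/11 = 23366/11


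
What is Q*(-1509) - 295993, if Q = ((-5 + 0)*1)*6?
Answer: -250723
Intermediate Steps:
Q = -30 (Q = -5*1*6 = -5*6 = -30)
Q*(-1509) - 295993 = -30*(-1509) - 295993 = 45270 - 295993 = -250723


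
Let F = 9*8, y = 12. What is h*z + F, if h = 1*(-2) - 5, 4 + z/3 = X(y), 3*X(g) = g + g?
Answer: -12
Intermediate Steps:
X(g) = 2*g/3 (X(g) = (g + g)/3 = (2*g)/3 = 2*g/3)
F = 72
z = 12 (z = -12 + 3*((2/3)*12) = -12 + 3*8 = -12 + 24 = 12)
h = -7 (h = -2 - 5 = -7)
h*z + F = -7*12 + 72 = -84 + 72 = -12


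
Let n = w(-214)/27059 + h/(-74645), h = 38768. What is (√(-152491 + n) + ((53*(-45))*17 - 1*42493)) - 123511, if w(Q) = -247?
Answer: -206549 + 22*I*√1285361495526233663890/2019819055 ≈ -2.0655e+5 + 390.5*I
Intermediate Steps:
n = -1067460627/2019819055 (n = -247/27059 + 38768/(-74645) = -247*1/27059 + 38768*(-1/74645) = -247/27059 - 38768/74645 = -1067460627/2019819055 ≈ -0.52849)
(√(-152491 + n) + ((53*(-45))*17 - 1*42493)) - 123511 = (√(-152491 - 1067460627/2019819055) + ((53*(-45))*17 - 1*42493)) - 123511 = (√(-308005294976632/2019819055) + (-2385*17 - 42493)) - 123511 = (22*I*√1285361495526233663890/2019819055 + (-40545 - 42493)) - 123511 = (22*I*√1285361495526233663890/2019819055 - 83038) - 123511 = (-83038 + 22*I*√1285361495526233663890/2019819055) - 123511 = -206549 + 22*I*√1285361495526233663890/2019819055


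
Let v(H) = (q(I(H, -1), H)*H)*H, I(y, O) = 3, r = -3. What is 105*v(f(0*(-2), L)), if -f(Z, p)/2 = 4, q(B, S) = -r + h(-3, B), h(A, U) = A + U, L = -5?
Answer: 20160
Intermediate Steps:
q(B, S) = B (q(B, S) = -1*(-3) + (-3 + B) = 3 + (-3 + B) = B)
f(Z, p) = -8 (f(Z, p) = -2*4 = -8)
v(H) = 3*H**2 (v(H) = (3*H)*H = 3*H**2)
105*v(f(0*(-2), L)) = 105*(3*(-8)**2) = 105*(3*64) = 105*192 = 20160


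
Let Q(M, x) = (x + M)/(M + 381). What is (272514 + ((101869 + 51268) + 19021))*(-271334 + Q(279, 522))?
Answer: -6635975102784/55 ≈ -1.2065e+11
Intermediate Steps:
Q(M, x) = (M + x)/(381 + M)
(272514 + ((101869 + 51268) + 19021))*(-271334 + Q(279, 522)) = (272514 + ((101869 + 51268) + 19021))*(-271334 + (279 + 522)/(381 + 279)) = (272514 + (153137 + 19021))*(-271334 + 801/660) = (272514 + 172158)*(-271334 + (1/660)*801) = 444672*(-271334 + 267/220) = 444672*(-59693213/220) = -6635975102784/55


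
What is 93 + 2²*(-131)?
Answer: -431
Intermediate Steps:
93 + 2²*(-131) = 93 + 4*(-131) = 93 - 524 = -431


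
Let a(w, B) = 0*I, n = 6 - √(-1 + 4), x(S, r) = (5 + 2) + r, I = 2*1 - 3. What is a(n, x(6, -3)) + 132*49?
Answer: 6468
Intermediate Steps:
I = -1 (I = 2 - 3 = -1)
x(S, r) = 7 + r
n = 6 - √3 ≈ 4.2680
a(w, B) = 0 (a(w, B) = 0*(-1) = 0)
a(n, x(6, -3)) + 132*49 = 0 + 132*49 = 0 + 6468 = 6468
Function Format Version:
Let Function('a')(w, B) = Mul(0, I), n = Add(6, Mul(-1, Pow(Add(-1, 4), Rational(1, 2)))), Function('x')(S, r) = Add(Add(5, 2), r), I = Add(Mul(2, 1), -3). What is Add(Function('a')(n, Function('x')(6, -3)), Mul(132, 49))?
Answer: 6468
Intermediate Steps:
I = -1 (I = Add(2, -3) = -1)
Function('x')(S, r) = Add(7, r)
n = Add(6, Mul(-1, Pow(3, Rational(1, 2)))) ≈ 4.2680
Function('a')(w, B) = 0 (Function('a')(w, B) = Mul(0, -1) = 0)
Add(Function('a')(n, Function('x')(6, -3)), Mul(132, 49)) = Add(0, Mul(132, 49)) = Add(0, 6468) = 6468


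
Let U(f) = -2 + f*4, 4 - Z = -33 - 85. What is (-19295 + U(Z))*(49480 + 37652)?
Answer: -1638865788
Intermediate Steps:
Z = 122 (Z = 4 - (-33 - 85) = 4 - 1*(-118) = 4 + 118 = 122)
U(f) = -2 + 4*f
(-19295 + U(Z))*(49480 + 37652) = (-19295 + (-2 + 4*122))*(49480 + 37652) = (-19295 + (-2 + 488))*87132 = (-19295 + 486)*87132 = -18809*87132 = -1638865788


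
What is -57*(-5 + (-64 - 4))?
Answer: 4161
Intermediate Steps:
-57*(-5 + (-64 - 4)) = -57*(-5 - 68) = -57*(-73) = 4161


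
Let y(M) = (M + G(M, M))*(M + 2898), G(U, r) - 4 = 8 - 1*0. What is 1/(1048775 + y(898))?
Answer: 1/4503135 ≈ 2.2207e-7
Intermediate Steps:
G(U, r) = 12 (G(U, r) = 4 + (8 - 1*0) = 4 + (8 + 0) = 4 + 8 = 12)
y(M) = (12 + M)*(2898 + M) (y(M) = (M + 12)*(M + 2898) = (12 + M)*(2898 + M))
1/(1048775 + y(898)) = 1/(1048775 + (34776 + 898**2 + 2910*898)) = 1/(1048775 + (34776 + 806404 + 2613180)) = 1/(1048775 + 3454360) = 1/4503135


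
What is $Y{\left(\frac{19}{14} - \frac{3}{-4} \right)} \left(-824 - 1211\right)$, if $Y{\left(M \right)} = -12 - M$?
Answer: $\frac{803825}{28} \approx 28708.0$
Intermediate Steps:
$Y{\left(\frac{19}{14} - \frac{3}{-4} \right)} \left(-824 - 1211\right) = \left(-12 - \left(\frac{19}{14} - \frac{3}{-4}\right)\right) \left(-824 - 1211\right) = \left(-12 - \left(19 \cdot \frac{1}{14} - - \frac{3}{4}\right)\right) \left(-2035\right) = \left(-12 - \left(\frac{19}{14} + \frac{3}{4}\right)\right) \left(-2035\right) = \left(-12 - \frac{59}{28}\right) \left(-2035\right) = \left(- \frac{395}{28}\right) \left(-2035\right) = \frac{803825}{28}$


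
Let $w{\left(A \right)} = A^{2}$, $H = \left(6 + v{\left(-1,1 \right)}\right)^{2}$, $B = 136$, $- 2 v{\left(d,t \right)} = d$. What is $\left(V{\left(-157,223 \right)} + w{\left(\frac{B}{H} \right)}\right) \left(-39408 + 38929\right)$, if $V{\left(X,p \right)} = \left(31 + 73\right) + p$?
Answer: $- \frac{4615348457}{28561} \approx -1.616 \cdot 10^{5}$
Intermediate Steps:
$V{\left(X,p \right)} = 104 + p$
$v{\left(d,t \right)} = - \frac{d}{2}$
$H = \frac{169}{4}$ ($H = \left(6 - - \frac{1}{2}\right)^{2} = \left(6 + \frac{1}{2}\right)^{2} = \left(\frac{13}{2}\right)^{2} = \frac{169}{4} \approx 42.25$)
$\left(V{\left(-157,223 \right)} + w{\left(\frac{B}{H} \right)}\right) \left(-39408 + 38929\right) = \left(\left(104 + 223\right) + \left(\frac{136}{\frac{169}{4}}\right)^{2}\right) \left(-39408 + 38929\right) = \left(327 + \left(136 \cdot \frac{4}{169}\right)^{2}\right) \left(-479\right) = \left(327 + \left(\frac{544}{169}\right)^{2}\right) \left(-479\right) = \left(327 + \frac{295936}{28561}\right) \left(-479\right) = \frac{9635383}{28561} \left(-479\right) = - \frac{4615348457}{28561}$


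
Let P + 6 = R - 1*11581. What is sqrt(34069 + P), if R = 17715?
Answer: sqrt(40197) ≈ 200.49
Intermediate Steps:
P = 6128 (P = -6 + (17715 - 1*11581) = -6 + (17715 - 11581) = -6 + 6134 = 6128)
sqrt(34069 + P) = sqrt(34069 + 6128) = sqrt(40197)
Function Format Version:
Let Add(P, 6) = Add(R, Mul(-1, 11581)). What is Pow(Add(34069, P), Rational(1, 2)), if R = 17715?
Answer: Pow(40197, Rational(1, 2)) ≈ 200.49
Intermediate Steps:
P = 6128 (P = Add(-6, Add(17715, Mul(-1, 11581))) = Add(-6, Add(17715, -11581)) = Add(-6, 6134) = 6128)
Pow(Add(34069, P), Rational(1, 2)) = Pow(Add(34069, 6128), Rational(1, 2)) = Pow(40197, Rational(1, 2))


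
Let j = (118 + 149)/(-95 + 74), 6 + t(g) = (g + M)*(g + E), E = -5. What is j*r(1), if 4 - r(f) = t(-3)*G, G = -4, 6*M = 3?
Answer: -5340/7 ≈ -762.86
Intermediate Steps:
M = ½ (M = (⅙)*3 = ½ ≈ 0.50000)
t(g) = -6 + (½ + g)*(-5 + g) (t(g) = -6 + (g + ½)*(g - 5) = -6 + (½ + g)*(-5 + g))
r(f) = 60 (r(f) = 4 - (-17/2 + (-3)² - 9/2*(-3))*(-4) = 4 - (-17/2 + 9 + 27/2)*(-4) = 4 - 14*(-4) = 4 - 1*(-56) = 4 + 56 = 60)
j = -89/7 (j = 267/(-21) = 267*(-1/21) = -89/7 ≈ -12.714)
j*r(1) = -89/7*60 = -5340/7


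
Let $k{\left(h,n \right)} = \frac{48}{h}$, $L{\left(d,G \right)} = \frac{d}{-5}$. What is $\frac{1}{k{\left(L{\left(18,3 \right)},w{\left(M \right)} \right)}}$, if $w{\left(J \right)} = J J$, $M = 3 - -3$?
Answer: $- \frac{3}{40} \approx -0.075$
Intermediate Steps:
$M = 6$ ($M = 3 + 3 = 6$)
$w{\left(J \right)} = J^{2}$
$L{\left(d,G \right)} = - \frac{d}{5}$ ($L{\left(d,G \right)} = d \left(- \frac{1}{5}\right) = - \frac{d}{5}$)
$\frac{1}{k{\left(L{\left(18,3 \right)},w{\left(M \right)} \right)}} = \frac{1}{48 \frac{1}{\left(- \frac{1}{5}\right) 18}} = \frac{1}{48 \frac{1}{- \frac{18}{5}}} = \frac{1}{48 \left(- \frac{5}{18}\right)} = \frac{1}{- \frac{40}{3}} = - \frac{3}{40}$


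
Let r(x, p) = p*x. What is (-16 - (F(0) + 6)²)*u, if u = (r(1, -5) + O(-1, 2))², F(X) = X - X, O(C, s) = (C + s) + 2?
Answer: -208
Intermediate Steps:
O(C, s) = 2 + C + s
F(X) = 0
u = 4 (u = (-5*1 + (2 - 1 + 2))² = (-5 + 3)² = (-2)² = 4)
(-16 - (F(0) + 6)²)*u = (-16 - (0 + 6)²)*4 = (-16 - 1*6²)*4 = (-16 - 1*36)*4 = (-16 - 36)*4 = -52*4 = -208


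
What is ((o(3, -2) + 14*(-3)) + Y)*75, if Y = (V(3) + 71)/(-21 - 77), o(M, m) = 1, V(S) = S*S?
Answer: -153675/49 ≈ -3136.2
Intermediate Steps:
V(S) = S**2
Y = -40/49 (Y = (3**2 + 71)/(-21 - 77) = (9 + 71)/(-98) = 80*(-1/98) = -40/49 ≈ -0.81633)
((o(3, -2) + 14*(-3)) + Y)*75 = ((1 + 14*(-3)) - 40/49)*75 = ((1 - 42) - 40/49)*75 = (-41 - 40/49)*75 = -2049/49*75 = -153675/49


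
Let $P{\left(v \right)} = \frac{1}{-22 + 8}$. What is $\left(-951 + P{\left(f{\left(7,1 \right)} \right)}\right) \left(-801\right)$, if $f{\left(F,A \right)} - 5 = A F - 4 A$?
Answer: $\frac{10665315}{14} \approx 7.6181 \cdot 10^{5}$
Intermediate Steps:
$f{\left(F,A \right)} = 5 - 4 A + A F$ ($f{\left(F,A \right)} = 5 + \left(A F - 4 A\right) = 5 + \left(- 4 A + A F\right) = 5 - 4 A + A F$)
$P{\left(v \right)} = - \frac{1}{14}$ ($P{\left(v \right)} = \frac{1}{-14} = - \frac{1}{14}$)
$\left(-951 + P{\left(f{\left(7,1 \right)} \right)}\right) \left(-801\right) = \left(-951 - \frac{1}{14}\right) \left(-801\right) = \left(- \frac{13315}{14}\right) \left(-801\right) = \frac{10665315}{14}$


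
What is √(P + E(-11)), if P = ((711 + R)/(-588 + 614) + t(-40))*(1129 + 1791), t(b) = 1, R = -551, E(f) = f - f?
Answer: 2*√882570/13 ≈ 144.53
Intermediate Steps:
E(f) = 0
P = 271560/13 (P = ((711 - 551)/(-588 + 614) + 1)*(1129 + 1791) = (160/26 + 1)*2920 = (160*(1/26) + 1)*2920 = (80/13 + 1)*2920 = (93/13)*2920 = 271560/13 ≈ 20889.)
√(P + E(-11)) = √(271560/13 + 0) = √(271560/13) = 2*√882570/13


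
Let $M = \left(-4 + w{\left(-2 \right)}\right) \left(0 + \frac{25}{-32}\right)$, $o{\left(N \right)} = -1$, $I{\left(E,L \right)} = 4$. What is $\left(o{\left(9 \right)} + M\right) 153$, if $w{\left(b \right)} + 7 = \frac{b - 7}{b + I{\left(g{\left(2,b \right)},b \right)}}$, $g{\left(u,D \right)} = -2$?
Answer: $\frac{108783}{64} \approx 1699.7$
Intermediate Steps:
$w{\left(b \right)} = -7 + \frac{-7 + b}{4 + b}$ ($w{\left(b \right)} = -7 + \frac{b - 7}{b + 4} = -7 + \frac{-7 + b}{4 + b}$)
$M = \frac{775}{64}$ ($M = \left(-4 + \frac{-35 - -12}{4 - 2}\right) \left(0 + \frac{25}{-32}\right) = \left(-4 + \frac{-35 + 12}{2}\right) \left(0 + 25 \left(- \frac{1}{32}\right)\right) = \left(-4 + \frac{1}{2} \left(-23\right)\right) \left(0 - \frac{25}{32}\right) = \left(-4 - \frac{23}{2}\right) \left(- \frac{25}{32}\right) = \left(- \frac{31}{2}\right) \left(- \frac{25}{32}\right) = \frac{775}{64} \approx 12.109$)
$\left(o{\left(9 \right)} + M\right) 153 = \left(-1 + \frac{775}{64}\right) 153 = \frac{711}{64} \cdot 153 = \frac{108783}{64}$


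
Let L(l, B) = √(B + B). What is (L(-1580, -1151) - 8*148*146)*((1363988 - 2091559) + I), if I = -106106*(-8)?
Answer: -20964427328 + 121277*I*√2302 ≈ -2.0964e+10 + 5.8188e+6*I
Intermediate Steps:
L(l, B) = √2*√B (L(l, B) = √(2*B) = √2*√B)
I = 848848
(L(-1580, -1151) - 8*148*146)*((1363988 - 2091559) + I) = (√2*√(-1151) - 8*148*146)*((1363988 - 2091559) + 848848) = (√2*(I*√1151) - 1184*146)*(-727571 + 848848) = (I*√2302 - 172864)*121277 = (-172864 + I*√2302)*121277 = -20964427328 + 121277*I*√2302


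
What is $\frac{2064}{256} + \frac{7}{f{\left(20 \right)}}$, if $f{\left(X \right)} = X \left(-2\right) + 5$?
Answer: $\frac{629}{80} \approx 7.8625$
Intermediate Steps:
$f{\left(X \right)} = 5 - 2 X$ ($f{\left(X \right)} = - 2 X + 5 = 5 - 2 X$)
$\frac{2064}{256} + \frac{7}{f{\left(20 \right)}} = \frac{2064}{256} + \frac{7}{5 - 40} = 2064 \cdot \frac{1}{256} + \frac{7}{5 - 40} = \frac{129}{16} + \frac{7}{-35} = \frac{129}{16} + 7 \left(- \frac{1}{35}\right) = \frac{129}{16} - \frac{1}{5} = \frac{629}{80}$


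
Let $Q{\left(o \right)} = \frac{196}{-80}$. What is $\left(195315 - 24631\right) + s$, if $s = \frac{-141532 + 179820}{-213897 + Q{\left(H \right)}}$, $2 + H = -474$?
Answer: $\frac{730183508716}{4277989} \approx 1.7068 \cdot 10^{5}$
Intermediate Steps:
$H = -476$ ($H = -2 - 474 = -476$)
$Q{\left(o \right)} = - \frac{49}{20}$ ($Q{\left(o \right)} = 196 \left(- \frac{1}{80}\right) = - \frac{49}{20}$)
$s = - \frac{765760}{4277989}$ ($s = \frac{-141532 + 179820}{-213897 - \frac{49}{20}} = \frac{38288}{- \frac{4277989}{20}} = 38288 \left(- \frac{20}{4277989}\right) = - \frac{765760}{4277989} \approx -0.179$)
$\left(195315 - 24631\right) + s = \left(195315 - 24631\right) - \frac{765760}{4277989} = 170684 - \frac{765760}{4277989} = \frac{730183508716}{4277989}$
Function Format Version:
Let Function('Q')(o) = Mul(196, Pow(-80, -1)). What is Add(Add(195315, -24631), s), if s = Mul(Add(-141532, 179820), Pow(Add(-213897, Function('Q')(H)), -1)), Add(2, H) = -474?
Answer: Rational(730183508716, 4277989) ≈ 1.7068e+5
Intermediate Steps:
H = -476 (H = Add(-2, -474) = -476)
Function('Q')(o) = Rational(-49, 20) (Function('Q')(o) = Mul(196, Rational(-1, 80)) = Rational(-49, 20))
s = Rational(-765760, 4277989) (s = Mul(Add(-141532, 179820), Pow(Add(-213897, Rational(-49, 20)), -1)) = Mul(38288, Pow(Rational(-4277989, 20), -1)) = Mul(38288, Rational(-20, 4277989)) = Rational(-765760, 4277989) ≈ -0.17900)
Add(Add(195315, -24631), s) = Add(Add(195315, -24631), Rational(-765760, 4277989)) = Add(170684, Rational(-765760, 4277989)) = Rational(730183508716, 4277989)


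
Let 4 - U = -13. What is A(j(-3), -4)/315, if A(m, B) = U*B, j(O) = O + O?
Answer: -68/315 ≈ -0.21587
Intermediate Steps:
U = 17 (U = 4 - 1*(-13) = 4 + 13 = 17)
j(O) = 2*O
A(m, B) = 17*B
A(j(-3), -4)/315 = (17*(-4))/315 = -68*1/315 = -68/315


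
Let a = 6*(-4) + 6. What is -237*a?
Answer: 4266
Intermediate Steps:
a = -18 (a = -24 + 6 = -18)
-237*a = -237*(-18) = 4266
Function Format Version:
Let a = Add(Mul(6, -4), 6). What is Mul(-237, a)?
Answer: 4266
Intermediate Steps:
a = -18 (a = Add(-24, 6) = -18)
Mul(-237, a) = Mul(-237, -18) = 4266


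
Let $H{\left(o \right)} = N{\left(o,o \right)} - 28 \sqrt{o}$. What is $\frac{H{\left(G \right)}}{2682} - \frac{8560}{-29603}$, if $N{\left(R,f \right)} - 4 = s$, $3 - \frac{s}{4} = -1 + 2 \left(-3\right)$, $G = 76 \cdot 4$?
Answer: $\frac{12130226}{39697623} - \frac{56 \sqrt{19}}{1341} \approx 0.12354$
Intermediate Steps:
$G = 304$
$s = 40$ ($s = 12 - 4 \left(-1 + 2 \left(-3\right)\right) = 12 - 4 \left(-1 - 6\right) = 12 - -28 = 12 + 28 = 40$)
$N{\left(R,f \right)} = 44$ ($N{\left(R,f \right)} = 4 + 40 = 44$)
$H{\left(o \right)} = 44 - 28 \sqrt{o}$
$\frac{H{\left(G \right)}}{2682} - \frac{8560}{-29603} = \frac{44 - 28 \sqrt{304}}{2682} - \frac{8560}{-29603} = \left(44 - 28 \cdot 4 \sqrt{19}\right) \frac{1}{2682} - - \frac{8560}{29603} = \left(44 - 112 \sqrt{19}\right) \frac{1}{2682} + \frac{8560}{29603} = \left(\frac{22}{1341} - \frac{56 \sqrt{19}}{1341}\right) + \frac{8560}{29603} = \frac{12130226}{39697623} - \frac{56 \sqrt{19}}{1341}$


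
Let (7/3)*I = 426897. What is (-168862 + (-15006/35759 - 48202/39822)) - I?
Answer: -1753462041873400/4983982143 ≈ -3.5182e+5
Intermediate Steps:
I = 1280691/7 (I = (3/7)*426897 = 1280691/7 ≈ 1.8296e+5)
(-168862 + (-15006/35759 - 48202/39822)) - I = (-168862 + (-15006/35759 - 48202/39822)) - 1*1280691/7 = (-168862 + (-15006*1/35759 - 48202*1/39822)) - 1280691/7 = (-168862 + (-15006/35759 - 24101/19911)) - 1280691/7 = (-168862 - 1160612125/711997449) - 1280691/7 = -120230473845163/711997449 - 1280691/7 = -1753462041873400/4983982143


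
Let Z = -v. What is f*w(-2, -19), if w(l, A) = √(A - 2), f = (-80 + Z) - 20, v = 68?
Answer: -168*I*√21 ≈ -769.87*I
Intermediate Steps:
Z = -68 (Z = -1*68 = -68)
f = -168 (f = (-80 - 68) - 20 = -148 - 20 = -168)
w(l, A) = √(-2 + A)
f*w(-2, -19) = -168*√(-2 - 19) = -168*I*√21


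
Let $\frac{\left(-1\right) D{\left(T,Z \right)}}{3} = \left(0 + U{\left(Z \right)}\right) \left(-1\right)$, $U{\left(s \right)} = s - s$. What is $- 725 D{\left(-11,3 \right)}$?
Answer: $0$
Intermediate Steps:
$U{\left(s \right)} = 0$
$D{\left(T,Z \right)} = 0$ ($D{\left(T,Z \right)} = - 3 \left(0 + 0\right) \left(-1\right) = - 3 \cdot 0 \left(-1\right) = \left(-3\right) 0 = 0$)
$- 725 D{\left(-11,3 \right)} = \left(-725\right) 0 = 0$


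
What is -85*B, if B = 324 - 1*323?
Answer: -85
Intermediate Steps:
B = 1 (B = 324 - 323 = 1)
-85*B = -85*1 = -85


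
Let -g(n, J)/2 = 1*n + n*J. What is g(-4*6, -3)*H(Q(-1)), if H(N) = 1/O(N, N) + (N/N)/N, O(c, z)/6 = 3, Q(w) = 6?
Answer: -64/3 ≈ -21.333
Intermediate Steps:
g(n, J) = -2*n - 2*J*n (g(n, J) = -2*(1*n + n*J) = -2*(n + J*n) = -2*n - 2*J*n)
O(c, z) = 18 (O(c, z) = 6*3 = 18)
H(N) = 1/18 + 1/N (H(N) = 1/18 + (N/N)/N = 1*(1/18) + 1/N = 1/18 + 1/N)
g(-4*6, -3)*H(Q(-1)) = (-2*(-4*6)*(1 - 3))*((1/18)*(18 + 6)/6) = (-2*(-24)*(-2))*((1/18)*(⅙)*24) = -96*2/9 = -64/3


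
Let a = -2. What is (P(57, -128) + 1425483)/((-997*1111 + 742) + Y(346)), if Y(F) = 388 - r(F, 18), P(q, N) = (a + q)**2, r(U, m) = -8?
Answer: -1428508/1106529 ≈ -1.2910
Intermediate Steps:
P(q, N) = (-2 + q)**2
Y(F) = 396 (Y(F) = 388 - 1*(-8) = 388 + 8 = 396)
(P(57, -128) + 1425483)/((-997*1111 + 742) + Y(346)) = ((-2 + 57)**2 + 1425483)/((-997*1111 + 742) + 396) = (55**2 + 1425483)/((-1107667 + 742) + 396) = (3025 + 1425483)/(-1106925 + 396) = 1428508/(-1106529) = 1428508*(-1/1106529) = -1428508/1106529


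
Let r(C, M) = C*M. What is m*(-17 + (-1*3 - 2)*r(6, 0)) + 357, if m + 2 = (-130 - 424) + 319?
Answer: 4386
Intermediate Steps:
m = -237 (m = -2 + ((-130 - 424) + 319) = -2 + (-554 + 319) = -2 - 235 = -237)
m*(-17 + (-1*3 - 2)*r(6, 0)) + 357 = -237*(-17 + (-1*3 - 2)*(6*0)) + 357 = -237*(-17 + (-3 - 2)*0) + 357 = -237*(-17 - 5*0) + 357 = -237*(-17 + 0) + 357 = -237*(-17) + 357 = 4029 + 357 = 4386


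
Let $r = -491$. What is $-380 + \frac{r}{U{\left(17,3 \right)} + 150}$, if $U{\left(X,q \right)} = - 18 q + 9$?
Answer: $- \frac{40391}{105} \approx -384.68$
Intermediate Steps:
$U{\left(X,q \right)} = 9 - 18 q$
$-380 + \frac{r}{U{\left(17,3 \right)} + 150} = -380 + \frac{1}{\left(9 - 54\right) + 150} \left(-491\right) = -380 + \frac{1}{-45 + 150} \left(-491\right) = -380 + \frac{1}{105} \left(-491\right) = -380 - \frac{491}{105} = - \frac{40391}{105}$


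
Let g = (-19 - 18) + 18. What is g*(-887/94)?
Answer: 16853/94 ≈ 179.29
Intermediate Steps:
g = -19 (g = -37 + 18 = -19)
g*(-887/94) = -(-16853)/94 = -19*(-887/94) = 16853/94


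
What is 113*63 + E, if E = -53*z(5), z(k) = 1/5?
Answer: 35542/5 ≈ 7108.4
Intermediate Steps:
z(k) = ⅕
E = -53/5 (E = -53*⅕ = -53/5 ≈ -10.600)
113*63 + E = 113*63 - 53/5 = 7119 - 53/5 = 35542/5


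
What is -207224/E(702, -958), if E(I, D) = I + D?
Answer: 25903/32 ≈ 809.47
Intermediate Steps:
E(I, D) = D + I
-207224/E(702, -958) = -207224/(-958 + 702) = -207224/(-256) = -207224*(-1/256) = 25903/32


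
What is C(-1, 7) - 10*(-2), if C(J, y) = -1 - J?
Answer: 20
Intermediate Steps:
C(-1, 7) - 10*(-2) = (-1 - 1*(-1)) - 10*(-2) = (-1 + 1) + 20 = 0 + 20 = 20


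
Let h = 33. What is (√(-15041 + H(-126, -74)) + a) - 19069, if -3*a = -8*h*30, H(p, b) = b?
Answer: -16429 + I*√15115 ≈ -16429.0 + 122.94*I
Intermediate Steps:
a = 2640 (a = -(-8*33)*30/3 = -(-88)*30 = -⅓*(-7920) = 2640)
(√(-15041 + H(-126, -74)) + a) - 19069 = (√(-15041 - 74) + 2640) - 19069 = (√(-15115) + 2640) - 19069 = (I*√15115 + 2640) - 19069 = (2640 + I*√15115) - 19069 = -16429 + I*√15115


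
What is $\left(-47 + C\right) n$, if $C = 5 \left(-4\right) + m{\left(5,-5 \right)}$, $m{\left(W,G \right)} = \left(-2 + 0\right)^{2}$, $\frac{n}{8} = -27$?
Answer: $13608$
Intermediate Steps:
$n = -216$ ($n = 8 \left(-27\right) = -216$)
$m{\left(W,G \right)} = 4$ ($m{\left(W,G \right)} = \left(-2\right)^{2} = 4$)
$C = -16$ ($C = 5 \left(-4\right) + 4 = -20 + 4 = -16$)
$\left(-47 + C\right) n = \left(-47 - 16\right) \left(-216\right) = \left(-63\right) \left(-216\right) = 13608$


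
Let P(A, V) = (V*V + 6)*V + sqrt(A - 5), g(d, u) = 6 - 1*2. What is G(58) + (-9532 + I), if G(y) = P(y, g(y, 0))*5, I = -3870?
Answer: -12962 + 5*sqrt(53) ≈ -12926.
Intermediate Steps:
g(d, u) = 4 (g(d, u) = 6 - 2 = 4)
P(A, V) = sqrt(-5 + A) + V*(6 + V**2) (P(A, V) = (V**2 + 6)*V + sqrt(-5 + A) = (6 + V**2)*V + sqrt(-5 + A) = V*(6 + V**2) + sqrt(-5 + A) = sqrt(-5 + A) + V*(6 + V**2))
G(y) = 440 + 5*sqrt(-5 + y) (G(y) = (4**3 + sqrt(-5 + y) + 6*4)*5 = (64 + sqrt(-5 + y) + 24)*5 = (88 + sqrt(-5 + y))*5 = 440 + 5*sqrt(-5 + y))
G(58) + (-9532 + I) = (440 + 5*sqrt(-5 + 58)) + (-9532 - 3870) = (440 + 5*sqrt(53)) - 13402 = -12962 + 5*sqrt(53)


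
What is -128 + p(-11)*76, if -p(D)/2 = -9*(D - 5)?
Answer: -22016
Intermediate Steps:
p(D) = -90 + 18*D (p(D) = -(-18)*(D - 5) = -(-18)*(-5 + D) = -2*(45 - 9*D) = -90 + 18*D)
-128 + p(-11)*76 = -128 + (-90 + 18*(-11))*76 = -128 + (-90 - 198)*76 = -128 - 288*76 = -128 - 21888 = -22016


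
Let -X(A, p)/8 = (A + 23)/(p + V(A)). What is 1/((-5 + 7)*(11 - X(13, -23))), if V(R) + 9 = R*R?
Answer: 137/3590 ≈ 0.038162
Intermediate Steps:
V(R) = -9 + R² (V(R) = -9 + R*R = -9 + R²)
X(A, p) = -8*(23 + A)/(-9 + p + A²) (X(A, p) = -8*(A + 23)/(p + (-9 + A²)) = -8*(23 + A)/(-9 + p + A²))
1/((-5 + 7)*(11 - X(13, -23))) = 1/((-5 + 7)*(11 - 8*(-23 - 1*13)/(-9 - 23 + 13²))) = 1/(2*(11 - 8*(-23 - 13)/(-9 - 23 + 169))) = 1/(2*(11 - 8*(-36)/137)) = 1/(2*(11 - 1*(-288/137))) = 1/(2*(11 + 288/137)) = 1/(2*(1795/137)) = (½)*(137/1795) = 137/3590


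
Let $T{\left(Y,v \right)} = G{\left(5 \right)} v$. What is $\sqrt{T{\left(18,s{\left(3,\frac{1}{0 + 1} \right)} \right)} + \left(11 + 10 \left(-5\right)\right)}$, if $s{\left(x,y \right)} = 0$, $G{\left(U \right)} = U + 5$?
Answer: $i \sqrt{39} \approx 6.245 i$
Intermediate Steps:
$G{\left(U \right)} = 5 + U$
$T{\left(Y,v \right)} = 10 v$ ($T{\left(Y,v \right)} = \left(5 + 5\right) v = 10 v$)
$\sqrt{T{\left(18,s{\left(3,\frac{1}{0 + 1} \right)} \right)} + \left(11 + 10 \left(-5\right)\right)} = \sqrt{10 \cdot 0 + \left(11 + 10 \left(-5\right)\right)} = \sqrt{0 + \left(11 - 50\right)} = \sqrt{0 - 39} = \sqrt{-39} = i \sqrt{39}$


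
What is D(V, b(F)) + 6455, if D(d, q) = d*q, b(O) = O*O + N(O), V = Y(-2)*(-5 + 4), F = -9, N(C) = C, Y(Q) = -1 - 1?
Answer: 6599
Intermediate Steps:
Y(Q) = -2
V = 2 (V = -2*(-5 + 4) = -2*(-1) = 2)
b(O) = O + O² (b(O) = O*O + O = O² + O = O + O²)
D(V, b(F)) + 6455 = 2*(-9*(1 - 9)) + 6455 = 2*(-9*(-8)) + 6455 = 2*72 + 6455 = 144 + 6455 = 6599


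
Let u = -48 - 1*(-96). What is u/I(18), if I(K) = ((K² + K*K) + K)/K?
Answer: 48/37 ≈ 1.2973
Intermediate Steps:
u = 48 (u = -48 + 96 = 48)
I(K) = (K + 2*K²)/K (I(K) = ((K² + K²) + K)/K = (2*K² + K)/K = (K + 2*K²)/K)
u/I(18) = 48/(1 + 2*18) = 48/(1 + 36) = 48/37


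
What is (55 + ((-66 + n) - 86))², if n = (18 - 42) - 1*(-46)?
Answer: 5625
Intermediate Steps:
n = 22 (n = -24 + 46 = 22)
(55 + ((-66 + n) - 86))² = (55 + ((-66 + 22) - 86))² = (55 + (-44 - 86))² = (55 - 130)² = (-75)² = 5625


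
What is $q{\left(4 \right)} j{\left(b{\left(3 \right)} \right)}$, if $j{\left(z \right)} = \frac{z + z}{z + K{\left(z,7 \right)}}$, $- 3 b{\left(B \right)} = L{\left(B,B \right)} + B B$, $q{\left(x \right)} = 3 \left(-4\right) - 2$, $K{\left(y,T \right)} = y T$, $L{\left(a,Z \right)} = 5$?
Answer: $- \frac{7}{2} \approx -3.5$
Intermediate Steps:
$K{\left(y,T \right)} = T y$
$q{\left(x \right)} = -14$ ($q{\left(x \right)} = -12 - 2 = -14$)
$b{\left(B \right)} = - \frac{5}{3} - \frac{B^{2}}{3}$ ($b{\left(B \right)} = - \frac{5 + B B}{3} = - \frac{5 + B^{2}}{3} = - \frac{5}{3} - \frac{B^{2}}{3}$)
$j{\left(z \right)} = \frac{1}{4}$ ($j{\left(z \right)} = \frac{z + z}{z + 7 z} = \frac{2 z}{8 z} = 2 z \frac{1}{8 z} = \frac{1}{4}$)
$q{\left(4 \right)} j{\left(b{\left(3 \right)} \right)} = \left(-14\right) \frac{1}{4} = - \frac{7}{2}$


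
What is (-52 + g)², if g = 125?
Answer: 5329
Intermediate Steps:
(-52 + g)² = (-52 + 125)² = 73² = 5329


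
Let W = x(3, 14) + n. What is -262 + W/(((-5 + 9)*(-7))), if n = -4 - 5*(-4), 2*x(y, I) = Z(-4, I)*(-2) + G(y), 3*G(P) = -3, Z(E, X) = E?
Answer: -14711/56 ≈ -262.70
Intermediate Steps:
G(P) = -1 (G(P) = (⅓)*(-3) = -1)
x(y, I) = 7/2 (x(y, I) = (-4*(-2) - 1)/2 = (8 - 1)/2 = (½)*7 = 7/2)
n = 16 (n = -4 + 20 = 16)
W = 39/2 (W = 7/2 + 16 = 39/2 ≈ 19.500)
-262 + W/(((-5 + 9)*(-7))) = -262 + 39/(2*(((-5 + 9)*(-7)))) = -262 + 39/(2*((4*(-7)))) = -262 + (39/2)/(-28) = -262 + (39/2)*(-1/28) = -262 - 39/56 = -14711/56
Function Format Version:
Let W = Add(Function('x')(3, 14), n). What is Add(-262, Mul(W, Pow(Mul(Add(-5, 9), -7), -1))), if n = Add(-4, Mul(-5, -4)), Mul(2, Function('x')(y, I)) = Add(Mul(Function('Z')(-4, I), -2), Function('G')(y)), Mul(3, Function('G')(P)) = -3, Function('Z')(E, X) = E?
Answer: Rational(-14711, 56) ≈ -262.70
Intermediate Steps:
Function('G')(P) = -1 (Function('G')(P) = Mul(Rational(1, 3), -3) = -1)
Function('x')(y, I) = Rational(7, 2) (Function('x')(y, I) = Mul(Rational(1, 2), Add(Mul(-4, -2), -1)) = Mul(Rational(1, 2), Add(8, -1)) = Mul(Rational(1, 2), 7) = Rational(7, 2))
n = 16 (n = Add(-4, 20) = 16)
W = Rational(39, 2) (W = Add(Rational(7, 2), 16) = Rational(39, 2) ≈ 19.500)
Add(-262, Mul(W, Pow(Mul(Add(-5, 9), -7), -1))) = Add(-262, Mul(Rational(39, 2), Pow(Mul(Add(-5, 9), -7), -1))) = Add(-262, Mul(Rational(39, 2), Pow(Mul(4, -7), -1))) = Add(-262, Mul(Rational(39, 2), Pow(-28, -1))) = Add(-262, Mul(Rational(39, 2), Rational(-1, 28))) = Add(-262, Rational(-39, 56)) = Rational(-14711, 56)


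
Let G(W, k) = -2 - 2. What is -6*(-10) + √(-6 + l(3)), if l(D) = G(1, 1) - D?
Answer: 60 + I*√13 ≈ 60.0 + 3.6056*I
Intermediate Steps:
G(W, k) = -4
l(D) = -4 - D
-6*(-10) + √(-6 + l(3)) = -6*(-10) + √(-6 + (-4 - 1*3)) = 60 + √(-6 + (-4 - 3)) = 60 + √(-6 - 7) = 60 + √(-13) = 60 + I*√13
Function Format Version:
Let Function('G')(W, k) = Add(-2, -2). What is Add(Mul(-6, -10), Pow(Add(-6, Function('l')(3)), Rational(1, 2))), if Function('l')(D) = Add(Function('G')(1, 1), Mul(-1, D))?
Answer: Add(60, Mul(I, Pow(13, Rational(1, 2)))) ≈ Add(60.000, Mul(3.6056, I))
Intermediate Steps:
Function('G')(W, k) = -4
Function('l')(D) = Add(-4, Mul(-1, D))
Add(Mul(-6, -10), Pow(Add(-6, Function('l')(3)), Rational(1, 2))) = Add(Mul(-6, -10), Pow(Add(-6, Add(-4, Mul(-1, 3))), Rational(1, 2))) = Add(60, Pow(Add(-6, Add(-4, -3)), Rational(1, 2))) = Add(60, Pow(Add(-6, -7), Rational(1, 2))) = Add(60, Pow(-13, Rational(1, 2))) = Add(60, Mul(I, Pow(13, Rational(1, 2))))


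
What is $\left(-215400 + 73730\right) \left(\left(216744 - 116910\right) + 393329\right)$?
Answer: $-69866402210$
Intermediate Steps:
$\left(-215400 + 73730\right) \left(\left(216744 - 116910\right) + 393329\right) = - 141670 \left(\left(216744 - 116910\right) + 393329\right) = - 141670 \left(99834 + 393329\right) = \left(-141670\right) 493163 = -69866402210$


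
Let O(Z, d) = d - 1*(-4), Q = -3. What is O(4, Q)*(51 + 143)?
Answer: 194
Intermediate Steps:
O(Z, d) = 4 + d (O(Z, d) = d + 4 = 4 + d)
O(4, Q)*(51 + 143) = (4 - 3)*(51 + 143) = 1*194 = 194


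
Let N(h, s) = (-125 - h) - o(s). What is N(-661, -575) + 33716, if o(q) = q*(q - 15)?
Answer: -304998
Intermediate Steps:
o(q) = q*(-15 + q)
N(h, s) = -125 - h - s*(-15 + s) (N(h, s) = (-125 - h) - s*(-15 + s) = -125 - h - s*(-15 + s))
N(-661, -575) + 33716 = (-125 - 1*(-661) - 1*(-575)*(-15 - 575)) + 33716 = (-125 + 661 - 1*(-575)*(-590)) + 33716 = (-125 + 661 - 339250) + 33716 = -338714 + 33716 = -304998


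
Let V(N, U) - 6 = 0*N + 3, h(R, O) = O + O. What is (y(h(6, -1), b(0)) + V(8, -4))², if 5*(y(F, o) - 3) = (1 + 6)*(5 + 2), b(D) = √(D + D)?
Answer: 11881/25 ≈ 475.24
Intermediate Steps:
b(D) = √2*√D (b(D) = √(2*D) = √2*√D)
h(R, O) = 2*O
V(N, U) = 9 (V(N, U) = 6 + (0*N + 3) = 6 + (0 + 3) = 6 + 3 = 9)
y(F, o) = 64/5 (y(F, o) = 3 + ((1 + 6)*(5 + 2))/5 = 3 + (7*7)/5 = 3 + (⅕)*49 = 3 + 49/5 = 64/5)
(y(h(6, -1), b(0)) + V(8, -4))² = (64/5 + 9)² = (109/5)² = 11881/25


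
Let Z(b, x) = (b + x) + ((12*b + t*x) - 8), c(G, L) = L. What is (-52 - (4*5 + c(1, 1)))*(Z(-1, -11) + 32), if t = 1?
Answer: 803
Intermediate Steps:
Z(b, x) = -8 + 2*x + 13*b (Z(b, x) = (b + x) + ((12*b + 1*x) - 8) = (b + x) + ((12*b + x) - 8) = (b + x) + ((x + 12*b) - 8) = (b + x) + (-8 + x + 12*b) = -8 + 2*x + 13*b)
(-52 - (4*5 + c(1, 1)))*(Z(-1, -11) + 32) = (-52 - (4*5 + 1))*((-8 + 2*(-11) + 13*(-1)) + 32) = (-52 - (20 + 1))*((-8 - 22 - 13) + 32) = (-52 - 1*21)*(-43 + 32) = (-52 - 21)*(-11) = -73*(-11) = 803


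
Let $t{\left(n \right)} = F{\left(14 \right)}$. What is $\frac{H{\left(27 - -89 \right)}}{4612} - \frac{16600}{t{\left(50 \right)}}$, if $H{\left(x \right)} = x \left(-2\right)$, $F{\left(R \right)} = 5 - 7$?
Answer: $\frac{9569842}{1153} \approx 8300.0$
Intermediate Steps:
$F{\left(R \right)} = -2$ ($F{\left(R \right)} = 5 - 7 = -2$)
$t{\left(n \right)} = -2$
$H{\left(x \right)} = - 2 x$
$\frac{H{\left(27 - -89 \right)}}{4612} - \frac{16600}{t{\left(50 \right)}} = \frac{\left(-2\right) \left(27 - -89\right)}{4612} - \frac{16600}{-2} = - 2 \left(27 + 89\right) \frac{1}{4612} - -8300 = \left(-2\right) 116 \cdot \frac{1}{4612} + 8300 = \left(-232\right) \frac{1}{4612} + 8300 = - \frac{58}{1153} + 8300 = \frac{9569842}{1153}$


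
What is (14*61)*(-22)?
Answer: -18788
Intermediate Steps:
(14*61)*(-22) = 854*(-22) = -18788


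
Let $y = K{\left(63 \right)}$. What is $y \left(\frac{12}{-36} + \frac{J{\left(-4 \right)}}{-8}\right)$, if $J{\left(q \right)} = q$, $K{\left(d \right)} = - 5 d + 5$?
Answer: $- \frac{155}{3} \approx -51.667$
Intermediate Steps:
$K{\left(d \right)} = 5 - 5 d$
$y = -310$ ($y = 5 - 315 = -310$)
$y \left(\frac{12}{-36} + \frac{J{\left(-4 \right)}}{-8}\right) = - 310 \left(\frac{12}{-36} - \frac{4}{-8}\right) = - 310 \left(12 \left(- \frac{1}{36}\right) - - \frac{1}{2}\right) = - 310 \left(- \frac{1}{3} + \frac{1}{2}\right) = \left(-310\right) \frac{1}{6} = - \frac{155}{3}$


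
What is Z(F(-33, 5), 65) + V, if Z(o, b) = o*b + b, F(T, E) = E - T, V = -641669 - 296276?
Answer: -935410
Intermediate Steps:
V = -937945
Z(o, b) = b + b*o (Z(o, b) = b*o + b = b + b*o)
Z(F(-33, 5), 65) + V = 65*(1 + (5 - 1*(-33))) - 937945 = 65*(1 + (5 + 33)) - 937945 = 65*(1 + 38) - 937945 = 65*39 - 937945 = 2535 - 937945 = -935410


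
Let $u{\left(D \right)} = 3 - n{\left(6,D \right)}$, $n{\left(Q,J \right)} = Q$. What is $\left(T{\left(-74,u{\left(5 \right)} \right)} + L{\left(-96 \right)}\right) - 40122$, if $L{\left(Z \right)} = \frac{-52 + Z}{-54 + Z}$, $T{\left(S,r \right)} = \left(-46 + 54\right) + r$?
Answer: $- \frac{3008701}{75} \approx -40116.0$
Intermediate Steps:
$u{\left(D \right)} = -3$ ($u{\left(D \right)} = 3 - 6 = -3$)
$T{\left(S,r \right)} = 8 + r$
$L{\left(Z \right)} = \frac{-52 + Z}{-54 + Z}$
$\left(T{\left(-74,u{\left(5 \right)} \right)} + L{\left(-96 \right)}\right) - 40122 = \left(\left(8 - 3\right) + \frac{-52 - 96}{-54 - 96}\right) - 40122 = \left(5 + \frac{1}{-150} \left(-148\right)\right) - 40122 = \left(5 - - \frac{74}{75}\right) - 40122 = \left(5 + \frac{74}{75}\right) - 40122 = \frac{449}{75} - 40122 = - \frac{3008701}{75}$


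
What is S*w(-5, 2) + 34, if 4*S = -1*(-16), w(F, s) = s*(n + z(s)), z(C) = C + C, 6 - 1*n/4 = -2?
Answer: 322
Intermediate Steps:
n = 32 (n = 24 - 4*(-2) = 24 + 8 = 32)
z(C) = 2*C
w(F, s) = s*(32 + 2*s)
S = 4 (S = (-1*(-16))/4 = (¼)*16 = 4)
S*w(-5, 2) + 34 = 4*(2*2*(16 + 2)) + 34 = 4*(2*2*18) + 34 = 4*72 + 34 = 288 + 34 = 322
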